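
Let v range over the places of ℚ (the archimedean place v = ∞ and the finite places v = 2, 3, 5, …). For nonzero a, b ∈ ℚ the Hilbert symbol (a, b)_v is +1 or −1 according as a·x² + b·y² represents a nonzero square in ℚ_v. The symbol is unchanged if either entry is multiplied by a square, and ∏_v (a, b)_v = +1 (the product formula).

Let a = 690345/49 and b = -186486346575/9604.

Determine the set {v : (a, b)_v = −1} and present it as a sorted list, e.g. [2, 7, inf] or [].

[5, 23]

Mod squares: a ≡ 145, b ≡ -23. Check v ∈ {∞, 2, 3, 5, 7, 23, 29}.
v=3: a=3^2·(≡1), b=3^6·(≡1) mod 3; (1|3)=+1, (1|3)=+1; (−1)^{2·6·1}·(+1)^6·(+1)^2 = +1.
v=∞: 145 > 0 and -23 < 0  ⇒  (a,b)_∞ = +1.
v=7: a=7^-2·(≡5), b=7^-4·(≡6) mod 7; (5|7)=-1, (6|7)=-1; (−1)^{-2·-4·3}·(-1)^-4·(-1)^-2 = +1.
v=2: v_2(a)=0, v_2(b)=-2; units ≡ 1, 1 (mod 8); ε·ε+αω+βω = 0·0+0·0+-2·0 ≡ 0  ⇒  (a,b)_2 = +1.
v=29: a=29^1·(≡23), b=29^2·(≡28) mod 29; (23|29)=+1, (28|29)=+1; (−1)^{1·2·14}·(+1)^2·(+1)^1 = +1.
v=5: a=5^1·(≡1), b=5^2·(≡3) mod 5; (1|5)=+1, (3|5)=-1; (−1)^{1·2·2}·(+1)^2·(-1)^1 = -1.
v=23: a=23^2·(≡21), b=23^3·(≡14) mod 23; (21|23)=-1, (14|23)=-1; (−1)^{2·3·11}·(-1)^3·(-1)^2 = -1.
|Ram(145, -23)| = 2, even; anisotropic at {5, 23}.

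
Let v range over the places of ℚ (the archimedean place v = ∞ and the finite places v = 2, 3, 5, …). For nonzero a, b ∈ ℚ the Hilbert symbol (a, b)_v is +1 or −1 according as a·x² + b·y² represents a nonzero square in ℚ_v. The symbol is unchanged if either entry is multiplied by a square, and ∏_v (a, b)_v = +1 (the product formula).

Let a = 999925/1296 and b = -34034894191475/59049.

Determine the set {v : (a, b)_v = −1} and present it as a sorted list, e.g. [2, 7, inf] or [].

Mod squares: a ≡ 39997, b ≡ -851. Check v ∈ {∞, 2, 3, 5, 23, 37, 47}.
v=37: a=37^1·(≡15), b=37^3·(≡32) mod 37; (15|37)=-1, (32|37)=-1; (−1)^{1·3·18}·(-1)^3·(-1)^1 = +1.
v=∞: 39997 > 0 and -851 < 0  ⇒  (a,b)_∞ = +1.
v=3: a=3^-4·(≡1), b=3^-10·(≡1) mod 3; (1|3)=+1, (1|3)=+1; (−1)^{-4·-10·1}·(+1)^-10·(+1)^-4 = +1.
v=47: a=47^1·(≡29), b=47^2·(≡18) mod 47; (29|47)=-1, (18|47)=+1; (−1)^{1·2·23}·(-1)^2·(+1)^1 = +1.
v=23: a=23^1·(≡15), b=23^3·(≡4) mod 23; (15|23)=-1, (4|23)=+1; (−1)^{1·3·11}·(-1)^3·(+1)^1 = +1.
v=5: a=5^2·(≡2), b=5^2·(≡4) mod 5; (2|5)=-1, (4|5)=+1; (−1)^{2·2·2}·(-1)^2·(+1)^2 = +1.
v=2: v_2(a)=-4, v_2(b)=0; units ≡ 5, 5 (mod 8); ε·ε+αω+βω = 0·0+-4·1+0·1 ≡ 0  ⇒  (a,b)_2 = +1.
Every local symbol is +1, so the conic 39997·x² + -851·y² = z² has ℚ_v-points for all v and hence a ℚ-point; (a, b / ℚ) ≅ M_2(ℚ).

[]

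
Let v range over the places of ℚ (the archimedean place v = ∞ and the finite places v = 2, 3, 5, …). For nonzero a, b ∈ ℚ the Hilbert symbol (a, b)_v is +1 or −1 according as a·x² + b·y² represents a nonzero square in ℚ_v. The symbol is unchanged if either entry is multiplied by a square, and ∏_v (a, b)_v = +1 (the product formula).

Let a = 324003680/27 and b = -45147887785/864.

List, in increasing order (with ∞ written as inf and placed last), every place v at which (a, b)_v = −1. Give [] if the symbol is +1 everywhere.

[2, 7]

(a, b) ≡ (4290, -2310) mod (ℚ^×)²; places V = {2, 3, 5, 7, 11, 13, 17, ∞}.
(a,b)_3: α=-3, u≡2; β=-3, v≡1 (mod 3); (2|3)=-1, (1|3)=+1; sign (−1)^1·-1^-3·+1^-3 = +1.
(a,b)_17: α=2, u≡14; β=2, v≡8 (mod 17); (14|17)=-1, (8|17)=+1; sign (−1)^0·-1^2·+1^2 = +1.
(a,b)_7: α=2, u≡6; β=5, v≡3 (mod 7); (6|7)=-1, (3|7)=-1; sign (−1)^0·-1^5·-1^2 = -1.
(a,b)_∞: sgn(4290)=+, sgn(-2310)=−, so +1.
(a,b)_5: α=1, u≡3; β=1, v≡2 (mod 5); (3|5)=-1, (2|5)=-1; sign (−1)^0·-1^1·-1^1 = +1.
(a,b)_11: α=1, u≡3; β=1, v≡10 (mod 11); (3|11)=+1, (10|11)=-1; sign (−1)^1·+1^1·-1^1 = +1.
(a,b)_13: α=1, u≡7; β=2, v≡3 (mod 13); (7|13)=-1, (3|13)=+1; sign (−1)^0·-1^2·+1^1 = +1.
(a,b)_2: α=5, β=-5; u≡1, v≡5 (mod 8); ε(u)ε(v)=0·0, αω(v)=5·1, βω(u)=-5·0; sum ≡ 1  ⇒  -1.
|Ram(4290, -2310)| = 2, even; anisotropic at {2, 7}.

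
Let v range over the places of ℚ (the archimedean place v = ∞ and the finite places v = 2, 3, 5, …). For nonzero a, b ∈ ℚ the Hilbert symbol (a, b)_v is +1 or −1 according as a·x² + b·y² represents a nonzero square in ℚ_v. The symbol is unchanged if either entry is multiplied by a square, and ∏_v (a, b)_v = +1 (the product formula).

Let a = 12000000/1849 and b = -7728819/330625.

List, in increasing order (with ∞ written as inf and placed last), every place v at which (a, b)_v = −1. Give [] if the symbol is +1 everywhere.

[3, 29]

Mod squares: a ≡ 3, b ≡ -3219. Check v ∈ {∞, 2, 3, 5, 7, 23, 29, 37, 43}.
v=29: a=29^0·(≡12), b=29^1·(≡22) mod 29; (12|29)=-1, (22|29)=+1; (−1)^{0·1·14}·(-1)^1·(+1)^0 = -1.
v=43: a=43^-2·(≡33), b=43^0·(≡21) mod 43; (33|43)=-1, (21|43)=+1; (−1)^{-2·0·21}·(-1)^0·(+1)^-2 = +1.
v=∞: 3 > 0 and -3219 < 0  ⇒  (a,b)_∞ = +1.
v=5: a=5^6·(≡2), b=5^-4·(≡4) mod 5; (2|5)=-1, (4|5)=+1; (−1)^{6·-4·2}·(-1)^-4·(+1)^6 = +1.
v=37: a=37^0·(≡25), b=37^1·(≡19) mod 37; (25|37)=+1, (19|37)=-1; (−1)^{0·1·18}·(+1)^1·(-1)^0 = +1.
v=7: a=7^0·(≡5), b=7^4·(≡1) mod 7; (5|7)=-1, (1|7)=+1; (−1)^{0·4·3}·(-1)^4·(+1)^0 = +1.
v=3: a=3^1·(≡1), b=3^1·(≡1) mod 3; (1|3)=+1, (1|3)=+1; (−1)^{1·1·1}·(+1)^1·(+1)^1 = -1.
v=2: v_2(a)=8, v_2(b)=0; units ≡ 3, 5 (mod 8); ε·ε+αω+βω = 1·0+8·1+0·1 ≡ 0  ⇒  (a,b)_2 = +1.
v=23: a=23^0·(≡8), b=23^-2·(≡8) mod 23; (8|23)=+1, (8|23)=+1; (−1)^{0·-2·11}·(+1)^-2·(+1)^0 = +1.
(3, -3219 / ℚ) ramifies at {3, 29}: a division algebra.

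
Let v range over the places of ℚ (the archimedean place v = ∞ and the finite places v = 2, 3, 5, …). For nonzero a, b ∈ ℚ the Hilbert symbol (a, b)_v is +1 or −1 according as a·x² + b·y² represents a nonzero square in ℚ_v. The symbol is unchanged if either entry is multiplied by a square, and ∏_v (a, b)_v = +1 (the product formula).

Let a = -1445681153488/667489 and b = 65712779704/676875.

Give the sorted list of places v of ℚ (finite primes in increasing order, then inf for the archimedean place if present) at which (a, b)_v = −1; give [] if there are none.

Mod squares: a ≡ -13, b ≡ 858. Check v ∈ {∞, 2, 3, 5, 11, 13, 19, 43, 53}.
v=∞: -13 < 0 and 858 > 0  ⇒  (a,b)_∞ = +1.
v=2: v_2(a)=4, v_2(b)=3; units ≡ 3, 5 (mod 8); ε·ε+αω+βω = 1·0+4·1+3·1 ≡ 1  ⇒  (a,b)_2 = -1.
v=43: a=43^-2·(≡39), b=43^0·(≡40) mod 43; (39|43)=-1, (40|43)=+1; (−1)^{-2·0·21}·(-1)^0·(+1)^-2 = +1.
v=13: a=13^3·(≡1), b=13^3·(≡10) mod 13; (1|13)=+1, (10|13)=+1; (−1)^{3·3·6}·(+1)^3·(+1)^3 = +1.
v=5: a=5^0·(≡3), b=5^-4·(≡3) mod 5; (3|5)=-1, (3|5)=-1; (−1)^{0·-4·2}·(-1)^-4·(-1)^0 = +1.
v=19: a=19^-2·(≡11), b=19^-2·(≡10) mod 19; (11|19)=+1, (10|19)=-1; (−1)^{-2·-2·9}·(+1)^-2·(-1)^-2 = +1.
v=11: a=11^4·(≡3), b=11^3·(≡3) mod 11; (3|11)=+1, (3|11)=+1; (−1)^{4·3·5}·(+1)^3·(+1)^4 = +1.
v=3: a=3^0·(≡2), b=3^-1·(≡1) mod 3; (2|3)=-1, (1|3)=+1; (−1)^{0·-1·1}·(-1)^-1·(+1)^0 = -1.
v=53: a=53^2·(≡44), b=53^2·(≡43) mod 53; (44|53)=+1, (43|53)=+1; (−1)^{2·2·26}·(+1)^2·(+1)^2 = +1.
(-13, 858 / ℚ) ramifies at {2, 3}: a division algebra.

[2, 3]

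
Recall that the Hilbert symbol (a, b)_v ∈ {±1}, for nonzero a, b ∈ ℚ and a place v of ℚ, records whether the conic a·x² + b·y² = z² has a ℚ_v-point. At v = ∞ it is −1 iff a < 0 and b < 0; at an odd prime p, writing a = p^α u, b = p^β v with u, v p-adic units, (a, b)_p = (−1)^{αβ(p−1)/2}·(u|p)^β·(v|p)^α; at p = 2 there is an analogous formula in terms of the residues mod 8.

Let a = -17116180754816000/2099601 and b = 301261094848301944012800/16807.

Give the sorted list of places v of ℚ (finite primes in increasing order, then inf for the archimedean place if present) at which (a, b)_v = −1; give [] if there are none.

(a, b) ≡ (-935, 4641) mod (ℚ^×)²; places V = {2, 3, 5, 7, 11, 13, 17, 23, ∞}.
(a,b)_2: α=10, β=26; u≡1, v≡1 (mod 8); ε(u)ε(v)=0·0, αω(v)=10·0, βω(u)=26·0; sum ≡ 0  ⇒  +1.
(a,b)_3: α=-4, u≡1; β=1, v≡2 (mod 3); (1|3)=+1, (2|3)=-1; sign (−1)^0·+1^1·-1^-4 = +1.
(a,b)_11: α=5, u≡1; β=6, v≡10 (mod 11); (1|11)=+1, (10|11)=-1; sign (−1)^0·+1^6·-1^5 = -1.
(a,b)_5: α=3, u≡2; β=2, v≡1 (mod 5); (2|5)=-1, (1|5)=+1; sign (−1)^0·-1^2·+1^3 = +1.
(a,b)_17: α=3, u≡15; β=3, v≡4 (mod 17); (15|17)=+1, (4|17)=+1; sign (−1)^0·+1^3·+1^3 = +1.
(a,b)_13: α=2, u≡4; β=1, v≡2 (mod 13); (4|13)=+1, (2|13)=-1; sign (−1)^0·+1^1·-1^2 = +1.
(a,b)_7: α=-2, u≡5; β=-5, v≡3 (mod 7); (5|7)=-1, (3|7)=-1; sign (−1)^0·-1^-5·-1^-2 = -1.
(a,b)_23: α=-2, u≡4; β=2, v≡12 (mod 23); (4|23)=+1, (12|23)=+1; sign (−1)^0·+1^2·+1^-2 = +1.
(a,b)_∞: sgn(-935)=−, sgn(4641)=+, so +1.
|Ram(-935, 4641)| = 2, even; anisotropic at {7, 11}.

[7, 11]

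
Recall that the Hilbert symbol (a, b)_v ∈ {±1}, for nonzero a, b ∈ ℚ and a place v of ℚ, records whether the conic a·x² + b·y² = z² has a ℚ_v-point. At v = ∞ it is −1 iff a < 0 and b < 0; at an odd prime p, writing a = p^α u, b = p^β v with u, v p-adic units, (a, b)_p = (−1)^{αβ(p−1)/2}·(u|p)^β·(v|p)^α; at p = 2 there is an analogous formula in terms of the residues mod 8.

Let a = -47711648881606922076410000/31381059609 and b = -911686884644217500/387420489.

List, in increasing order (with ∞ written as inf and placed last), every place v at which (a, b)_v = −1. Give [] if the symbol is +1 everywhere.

[19, inf]

Mod squares: a ≡ -11609, b ≡ -23. Check v ∈ {∞, 2, 3, 5, 7, 13, 19, 23, 47}.
v=2: v_2(a)=4, v_2(b)=2; units ≡ 7, 1 (mod 8); ε·ε+αω+βω = 1·0+4·0+2·0 ≡ 0  ⇒  (a,b)_2 = +1.
v=47: a=47^3·(≡5), b=47^2·(≡18) mod 47; (5|47)=-1, (18|47)=+1; (−1)^{3·2·23}·(-1)^2·(+1)^3 = +1.
v=5: a=5^4·(≡1), b=5^4·(≡3) mod 5; (1|5)=+1, (3|5)=-1; (−1)^{4·4·2}·(+1)^4·(-1)^4 = +1.
v=23: a=23^2·(≡12), b=23^1·(≡21) mod 23; (12|23)=+1, (21|23)=-1; (−1)^{2·1·11}·(+1)^1·(-1)^2 = +1.
v=13: a=13^3·(≡12), b=13^2·(≡3) mod 13; (12|13)=+1, (3|13)=+1; (−1)^{3·2·6}·(+1)^2·(+1)^3 = +1.
v=3: a=3^-22·(≡1), b=3^-18·(≡1) mod 3; (1|3)=+1, (1|3)=+1; (−1)^{-22·-18·1}·(+1)^-18·(+1)^-22 = +1.
v=∞: -11609 < 0 and -23 < 0  ⇒  (a,b)_∞ = -1.
v=7: a=7^8·(≡4), b=7^6·(≡3) mod 7; (4|7)=+1, (3|7)=-1; (−1)^{8·6·3}·(+1)^6·(-1)^8 = +1.
v=19: a=19^3·(≡9), b=19^2·(≡3) mod 19; (9|19)=+1, (3|19)=-1; (−1)^{3·2·9}·(+1)^2·(-1)^3 = -1.
Ram(-11609, -23) = {19, ∞}; no ℚ_19-point on the conic.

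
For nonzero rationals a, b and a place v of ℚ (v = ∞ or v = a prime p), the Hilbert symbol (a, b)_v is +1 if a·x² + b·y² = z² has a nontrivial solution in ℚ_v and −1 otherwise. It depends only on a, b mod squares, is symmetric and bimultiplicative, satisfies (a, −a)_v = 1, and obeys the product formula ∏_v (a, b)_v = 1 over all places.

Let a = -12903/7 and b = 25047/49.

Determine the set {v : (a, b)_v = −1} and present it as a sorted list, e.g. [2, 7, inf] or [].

[2, 3, 17, 23]

(a, b) ≡ (-90321, 23) mod (ℚ^×)²; places V = {2, 3, 7, 11, 17, 23, ∞}.
(a,b)_17: α=1, u≡13; β=0, v≡14 (mod 17); (13|17)=+1, (14|17)=-1; sign (−1)^0·+1^0·-1^1 = -1.
(a,b)_23: α=1, u≡2; β=1, v≡18 (mod 23); (2|23)=+1, (18|23)=+1; sign (−1)^1·+1^1·+1^1 = -1.
(a,b)_∞: sgn(-90321)=−, sgn(23)=+, so +1.
(a,b)_2: α=0, β=0; u≡7, v≡7 (mod 8); ε(u)ε(v)=1·1, αω(v)=0·0, βω(u)=0·0; sum ≡ 1  ⇒  -1.
(a,b)_3: α=1, u≡1; β=2, v≡2 (mod 3); (1|3)=+1, (2|3)=-1; sign (−1)^0·+1^2·-1^1 = -1.
(a,b)_11: α=1, u≡10; β=2, v≡4 (mod 11); (10|11)=-1, (4|11)=+1; sign (−1)^0·-1^2·+1^1 = +1.
(a,b)_7: α=-1, u≡5; β=-2, v≡1 (mod 7); (5|7)=-1, (1|7)=+1; sign (−1)^0·-1^-2·+1^-1 = +1.
Ram(-90321, 23) = {2, 3, 17, 23}; no ℚ_2-point on the conic.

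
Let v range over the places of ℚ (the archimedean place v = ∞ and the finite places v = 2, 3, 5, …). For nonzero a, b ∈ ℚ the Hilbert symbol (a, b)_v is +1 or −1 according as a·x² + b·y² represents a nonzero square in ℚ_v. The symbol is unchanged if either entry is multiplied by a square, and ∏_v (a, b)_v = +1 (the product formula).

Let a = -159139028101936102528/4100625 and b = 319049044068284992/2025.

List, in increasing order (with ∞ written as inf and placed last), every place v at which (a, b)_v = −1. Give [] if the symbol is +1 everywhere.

[17, 19, 23, 31]

(a, b) ≡ (-5066578, 149017) mod (ℚ^×)²; places V = {2, 3, 5, 7, 11, 17, 19, 23, 29, 31, 53, ∞}.
(a,b)_11: α=1, u≡5; β=1, v≡8 (mod 11); (5|11)=+1, (8|11)=-1; sign (−1)^1·+1^1·-1^1 = +1.
(a,b)_3: α=-8, u≡2; β=-4, v≡1 (mod 3); (2|3)=-1, (1|3)=+1; sign (−1)^0·-1^-4·+1^-8 = +1.
(a,b)_53: α=0, u≡25; β=2, v≡5 (mod 53); (25|53)=+1, (5|53)=-1; sign (−1)^0·+1^2·-1^0 = +1.
(a,b)_∞: sgn(-5066578)=−, sgn(149017)=+, so +1.
(a,b)_19: α=1, u≡10; β=1, v≡8 (mod 19); (10|19)=-1, (8|19)=-1; sign (−1)^1·-1^1·-1^1 = -1.
(a,b)_29: α=4, u≡8; β=2, v≡10 (mod 29); (8|29)=-1, (10|29)=-1; sign (−1)^0·-1^2·-1^4 = +1.
(a,b)_23: α=1, u≡4; β=1, v≡13 (mod 23); (4|23)=+1, (13|23)=+1; sign (−1)^1·+1^1·+1^1 = -1.
(a,b)_2: α=7, β=6; u≡7, v≡1 (mod 8); ε(u)ε(v)=1·0, αω(v)=7·0, βω(u)=6·0; sum ≡ 0  ⇒  +1.
(a,b)_17: α=3, u≡7; β=2, v≡6 (mod 17); (7|17)=-1, (6|17)=-1; sign (−1)^0·-1^2·-1^3 = -1.
(a,b)_7: α=4, u≡4; β=2, v≡2 (mod 7); (4|7)=+1, (2|7)=+1; sign (−1)^0·+1^2·+1^4 = +1.
(a,b)_31: α=1, u≡4; β=1, v≡16 (mod 31); (4|31)=+1, (16|31)=+1; sign (−1)^1·+1^1·+1^1 = -1.
(a,b)_5: α=-4, u≡2; β=-2, v≡2 (mod 5); (2|5)=-1, (2|5)=-1; sign (−1)^0·-1^-2·-1^-4 = +1.
(-5066578, 149017 / ℚ) ramifies at {17, 19, 23, 31}: a division algebra.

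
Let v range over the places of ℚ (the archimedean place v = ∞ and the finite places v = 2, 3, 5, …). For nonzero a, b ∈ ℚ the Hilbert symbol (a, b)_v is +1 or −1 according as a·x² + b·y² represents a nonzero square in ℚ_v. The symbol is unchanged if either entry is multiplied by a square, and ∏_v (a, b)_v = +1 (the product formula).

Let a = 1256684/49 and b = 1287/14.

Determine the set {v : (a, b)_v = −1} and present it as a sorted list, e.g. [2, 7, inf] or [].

Mod squares: a ≡ 11, b ≡ 2002. Check v ∈ {∞, 2, 3, 7, 11, 13}.
v=7: a=7^-2·(≡2), b=7^-1·(≡3) mod 7; (2|7)=+1, (3|7)=-1; (−1)^{-2·-1·3}·(+1)^-1·(-1)^-2 = +1.
v=2: v_2(a)=2, v_2(b)=-1; units ≡ 3, 1 (mod 8); ε·ε+αω+βω = 1·0+2·0+-1·1 ≡ 1  ⇒  (a,b)_2 = -1.
v=∞: 11 > 0 and 2002 > 0  ⇒  (a,b)_∞ = +1.
v=11: a=11^1·(≡4), b=11^1·(≡6) mod 11; (4|11)=+1, (6|11)=-1; (−1)^{1·1·5}·(+1)^1·(-1)^1 = +1.
v=13: a=13^4·(≡7), b=13^1·(≡8) mod 13; (7|13)=-1, (8|13)=-1; (−1)^{4·1·6}·(-1)^1·(-1)^4 = -1.
v=3: a=3^0·(≡2), b=3^2·(≡1) mod 3; (2|3)=-1, (1|3)=+1; (−1)^{0·2·1}·(-1)^2·(+1)^0 = +1.
|Ram(11, 2002)| = 2, even; anisotropic at {2, 13}.

[2, 13]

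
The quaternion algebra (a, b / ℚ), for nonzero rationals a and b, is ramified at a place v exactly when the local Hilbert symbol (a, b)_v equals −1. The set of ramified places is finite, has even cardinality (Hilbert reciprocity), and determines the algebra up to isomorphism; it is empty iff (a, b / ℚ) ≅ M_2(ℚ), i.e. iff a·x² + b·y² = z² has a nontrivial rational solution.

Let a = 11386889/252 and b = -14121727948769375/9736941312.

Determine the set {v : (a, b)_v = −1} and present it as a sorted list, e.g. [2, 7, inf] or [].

[2, 7]

(a, b) ≡ (287, -8897) mod (ℚ^×)²; places V = {2, 3, 5, 7, 11, 17, 23, 31, 37, 41, ∞}.
(a,b)_17: α=2, u≡13; β=2, v≡11 (mod 17); (13|17)=+1, (11|17)=-1; sign (−1)^0·+1^2·-1^2 = +1.
(a,b)_∞: sgn(287)=+, sgn(-8897)=−, so +1.
(a,b)_11: α=0, u≡3; β=2, v≡10 (mod 11); (3|11)=+1, (10|11)=-1; sign (−1)^0·+1^2·-1^0 = +1.
(a,b)_41: α=1, u≡6; β=1, v≡29 (mod 41); (6|41)=-1, (29|41)=-1; sign (−1)^0·-1^1·-1^1 = +1.
(a,b)_3: α=-2, u≡2; β=-4, v≡1 (mod 3); (2|3)=-1, (1|3)=+1; sign (−1)^0·-1^-4·+1^-2 = +1.
(a,b)_5: α=0, u≡2; β=4, v≡2 (mod 5); (2|5)=-1, (2|5)=-1; sign (−1)^0·-1^4·-1^0 = +1.
(a,b)_37: α=0, u≡33; β=-2, v≡19 (mod 37); (33|37)=+1, (19|37)=-1; sign (−1)^0·+1^-2·-1^0 = +1.
(a,b)_31: α=2, u≡25; β=3, v≡24 (mod 31); (25|31)=+1, (24|31)=-1; sign (−1)^0·+1^3·-1^2 = +1.
(a,b)_2: α=-2, β=-8; u≡7, v≡7 (mod 8); ε(u)ε(v)=1·1, αω(v)=-2·0, βω(u)=-8·0; sum ≡ 1  ⇒  -1.
(a,b)_7: α=-1, u≡3; β=-3, v≡3 (mod 7); (3|7)=-1, (3|7)=-1; sign (−1)^1·-1^-3·-1^-1 = -1.
(a,b)_23: α=0, u≡20; β=2, v≡16 (mod 23); (20|23)=-1, (16|23)=+1; sign (−1)^0·-1^2·+1^0 = +1.
Ram(287, -8897) = {2, 7}; no ℚ_2-point on the conic.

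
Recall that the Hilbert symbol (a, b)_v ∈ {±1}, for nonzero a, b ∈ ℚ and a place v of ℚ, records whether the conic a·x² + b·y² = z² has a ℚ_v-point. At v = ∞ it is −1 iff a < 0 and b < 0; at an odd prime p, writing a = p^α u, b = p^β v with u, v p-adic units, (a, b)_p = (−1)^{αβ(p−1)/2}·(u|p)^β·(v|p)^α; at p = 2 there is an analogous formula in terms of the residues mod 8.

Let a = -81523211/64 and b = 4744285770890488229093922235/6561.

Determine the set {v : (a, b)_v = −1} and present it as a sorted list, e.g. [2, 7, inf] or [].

Mod squares: a ≡ -1663739, b ≡ 8666515. Check v ∈ {∞, 2, 3, 5, 7, 11, 13, 17, 23, 31, 41}.
v=2: v_2(a)=-6, v_2(b)=0; units ≡ 5, 3 (mod 8); ε·ε+αω+βω = 0·1+-6·1+0·1 ≡ 0  ⇒  (a,b)_2 = +1.
v=3: a=3^0·(≡1), b=3^-8·(≡1) mod 3; (1|3)=+1, (1|3)=+1; (−1)^{0·-8·1}·(+1)^-8·(+1)^0 = +1.
v=41: a=41^1·(≡27), b=41^4·(≡17) mod 41; (27|41)=-1, (17|41)=-1; (−1)^{1·4·20}·(-1)^4·(-1)^1 = -1.
v=23: a=23^0·(≡2), b=23^1·(≡14) mod 23; (2|23)=+1, (14|23)=-1; (−1)^{0·1·11}·(+1)^1·(-1)^0 = +1.
v=11: a=11^1·(≡3), b=11^3·(≡5) mod 11; (3|11)=+1, (5|11)=+1; (−1)^{1·3·5}·(+1)^3·(+1)^1 = -1.
v=∞: -1663739 < 0 and 8666515 > 0  ⇒  (a,b)_∞ = +1.
v=5: a=5^0·(≡1), b=5^1·(≡2) mod 5; (1|5)=+1, (2|5)=-1; (−1)^{0·1·2}·(+1)^1·(-1)^0 = +1.
v=13: a=13^0·(≡3), b=13^1·(≡2) mod 13; (3|13)=+1, (2|13)=-1; (−1)^{0·1·6}·(+1)^1·(-1)^0 = +1.
v=7: a=7^3·(≡1), b=7^8·(≡2) mod 7; (1|7)=+1, (2|7)=+1; (−1)^{3·8·3}·(+1)^8·(+1)^3 = +1.
v=17: a=17^1·(≡1), b=17^3·(≡13) mod 17; (1|17)=+1, (13|17)=+1; (−1)^{1·3·8}·(+1)^3·(+1)^1 = +1.
v=31: a=31^1·(≡21), b=31^3·(≡1) mod 31; (21|31)=-1, (1|31)=+1; (−1)^{1·3·15}·(-1)^3·(+1)^1 = +1.
(-1663739, 8666515 / ℚ) ramifies at {11, 41}: a division algebra.

[11, 41]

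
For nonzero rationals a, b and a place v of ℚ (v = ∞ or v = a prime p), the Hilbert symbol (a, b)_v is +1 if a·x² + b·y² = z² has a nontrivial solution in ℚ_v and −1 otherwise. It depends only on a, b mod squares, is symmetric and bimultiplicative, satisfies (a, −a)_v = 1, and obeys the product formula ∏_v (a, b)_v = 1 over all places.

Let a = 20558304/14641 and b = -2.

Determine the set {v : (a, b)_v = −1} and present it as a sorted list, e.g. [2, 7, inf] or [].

[2, 13]

(a, b) ≡ (494, -2) mod (ℚ^×)²; places V = {2, 3, 11, 13, 17, 19, ∞}.
(a,b)_19: α=1, u≡9; β=0, v≡17 (mod 19); (9|19)=+1, (17|19)=+1; sign (−1)^0·+1^0·+1^1 = +1.
(a,b)_3: α=2, u≡2; β=0, v≡1 (mod 3); (2|3)=-1, (1|3)=+1; sign (−1)^0·-1^0·+1^2 = +1.
(a,b)_∞: sgn(494)=+, sgn(-2)=−, so +1.
(a,b)_2: α=5, β=1; u≡7, v≡7 (mod 8); ε(u)ε(v)=1·1, αω(v)=5·0, βω(u)=1·0; sum ≡ 1  ⇒  -1.
(a,b)_17: α=2, u≡2; β=0, v≡15 (mod 17); (2|17)=+1, (15|17)=+1; sign (−1)^0·+1^0·+1^2 = +1.
(a,b)_11: α=-4, u≡8; β=0, v≡9 (mod 11); (8|11)=-1, (9|11)=+1; sign (−1)^0·-1^0·+1^-4 = +1.
(a,b)_13: α=1, u≡12; β=0, v≡11 (mod 13); (12|13)=+1, (11|13)=-1; sign (−1)^0·+1^0·-1^1 = -1.
|Ram(494, -2)| = 2, even; anisotropic at {2, 13}.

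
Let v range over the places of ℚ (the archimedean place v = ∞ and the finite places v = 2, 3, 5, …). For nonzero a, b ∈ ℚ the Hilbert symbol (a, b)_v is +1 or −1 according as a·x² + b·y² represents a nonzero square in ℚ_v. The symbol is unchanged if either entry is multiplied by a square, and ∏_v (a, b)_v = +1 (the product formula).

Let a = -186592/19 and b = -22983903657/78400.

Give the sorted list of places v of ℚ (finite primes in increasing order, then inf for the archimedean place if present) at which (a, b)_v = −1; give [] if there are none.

[2, 7, 11, 13, 19, inf]

(a, b) ≡ (-4522, -4433) mod (ℚ^×)²; places V = {2, 3, 5, 7, 11, 13, 17, 19, 23, 31, ∞}.
(a,b)_∞: sgn(-4522)=−, sgn(-4433)=−, so -1.
(a,b)_17: α=1, u≡3; β=0, v≡16 (mod 17); (3|17)=-1, (16|17)=+1; sign (−1)^0·-1^0·+1^1 = +1.
(a,b)_31: α=0, u≡8; β=1, v≡27 (mod 31); (8|31)=+1, (27|31)=-1; sign (−1)^0·+1^1·-1^0 = +1.
(a,b)_2: α=5, β=-6; u≡3, v≡7 (mod 8); ε(u)ε(v)=1·1, αω(v)=5·0, βω(u)=-6·1; sum ≡ 1  ⇒  -1.
(a,b)_23: α=0, u≡4; β=2, v≡4 (mod 23); (4|23)=+1, (4|23)=+1; sign (−1)^0·+1^2·+1^0 = +1.
(a,b)_19: α=-1, u≡7; β=0, v≡10 (mod 19); (7|19)=+1, (10|19)=-1; sign (−1)^0·+1^0·-1^-1 = -1.
(a,b)_5: α=0, u≡2; β=-2, v≡3 (mod 5); (2|5)=-1, (3|5)=-1; sign (−1)^0·-1^-2·-1^0 = +1.
(a,b)_11: α=0, u≡7; β=3, v≡9 (mod 11); (7|11)=-1, (9|11)=+1; sign (−1)^0·-1^3·+1^0 = -1.
(a,b)_7: α=3, u≡6; β=-2, v≡5 (mod 7); (6|7)=-1, (5|7)=-1; sign (−1)^0·-1^-2·-1^3 = -1.
(a,b)_3: α=0, u≡2; β=4, v≡1 (mod 3); (2|3)=-1, (1|3)=+1; sign (−1)^0·-1^4·+1^0 = +1.
(a,b)_13: α=0, u≡6; β=1, v≡4 (mod 13); (6|13)=-1, (4|13)=+1; sign (−1)^0·-1^1·+1^0 = -1.
|Ram(-4522, -4433)| = 6, even; anisotropic at {2, 7, 11, 13, 19, ∞}.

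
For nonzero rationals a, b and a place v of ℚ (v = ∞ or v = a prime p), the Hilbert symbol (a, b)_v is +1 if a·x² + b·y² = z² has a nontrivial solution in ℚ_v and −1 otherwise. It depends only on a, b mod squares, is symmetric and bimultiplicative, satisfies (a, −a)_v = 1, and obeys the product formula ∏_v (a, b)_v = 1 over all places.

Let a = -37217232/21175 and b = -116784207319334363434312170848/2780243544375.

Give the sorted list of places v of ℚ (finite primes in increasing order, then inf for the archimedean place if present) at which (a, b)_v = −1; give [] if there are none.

[2, 13, 17, inf]

(a, b) ≡ (-91, -213962) mod (ℚ^×)²; places V = {2, 3, 5, 7, 11, 13, 17, 29, 31, 43, 47, ∞}.
(a,b)_3: α=4, u≡2; β=-4, v≡1 (mod 3); (2|3)=-1, (1|3)=+1; sign (−1)^0·-1^-4·+1^4 = +1.
(a,b)_5: α=-2, u≡4; β=-4, v≡2 (mod 5); (4|5)=+1, (2|5)=-1; sign (−1)^0·+1^-4·-1^-2 = +1.
(a,b)_31: α=0, u≡2; β=-1, v≡30 (mod 31); (2|31)=+1, (30|31)=-1; sign (−1)^0·+1^-1·-1^0 = +1.
(a,b)_43: α=0, u≡9; β=2, v≡41 (mod 43); (9|43)=+1, (41|43)=+1; sign (−1)^0·+1^2·+1^0 = +1.
(a,b)_29: α=0, u≡1; β=3, v≡12 (mod 29); (1|29)=+1, (12|29)=-1; sign (−1)^0·+1^3·-1^0 = +1.
(a,b)_47: α=2, u≡1; β=8, v≡46 (mod 47); (1|47)=+1, (46|47)=-1; sign (−1)^0·+1^8·-1^2 = +1.
(a,b)_∞: sgn(-91)=−, sgn(-213962)=−, so -1.
(a,b)_11: α=-2, u≡8; β=-6, v≡2 (mod 11); (8|11)=-1, (2|11)=-1; sign (−1)^0·-1^-6·-1^-2 = +1.
(a,b)_13: α=1, u≡2; β=4, v≡5 (mod 13); (2|13)=-1, (5|13)=-1; sign (−1)^0·-1^4·-1^1 = -1.
(a,b)_2: α=4, β=5; u≡5, v≡3 (mod 8); ε(u)ε(v)=0·1, αω(v)=4·1, βω(u)=5·1; sum ≡ 1  ⇒  -1.
(a,b)_17: α=0, u≡12; β=1, v≡14 (mod 17); (12|17)=-1, (14|17)=-1; sign (−1)^0·-1^1·-1^0 = -1.
(a,b)_7: α=-1, u≡4; β=1, v≡5 (mod 7); (4|7)=+1, (5|7)=-1; sign (−1)^1·+1^1·-1^-1 = +1.
Ram(-91, -213962) = {2, 13, 17, ∞}; no ℚ_2-point on the conic.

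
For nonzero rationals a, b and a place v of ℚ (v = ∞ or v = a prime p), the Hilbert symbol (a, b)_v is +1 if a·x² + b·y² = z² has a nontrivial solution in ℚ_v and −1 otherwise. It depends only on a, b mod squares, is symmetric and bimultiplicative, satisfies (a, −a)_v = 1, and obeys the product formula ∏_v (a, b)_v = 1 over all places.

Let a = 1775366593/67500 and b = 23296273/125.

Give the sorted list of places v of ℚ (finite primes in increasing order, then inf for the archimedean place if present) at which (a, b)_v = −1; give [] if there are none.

Mod squares: a ≡ 51051, b ≡ 85085. Check v ∈ {∞, 2, 3, 5, 7, 11, 13, 17, 19, 37}.
v=3: a=3^-3·(≡1), b=3^0·(≡2) mod 3; (1|3)=+1, (2|3)=-1; (−1)^{-3·0·1}·(+1)^0·(-1)^-3 = -1.
v=5: a=5^-4·(≡1), b=5^-3·(≡3) mod 5; (1|5)=+1, (3|5)=-1; (−1)^{-4·-3·2}·(+1)^-3·(-1)^-4 = +1.
v=11: a=11^1·(≡6), b=11^1·(≡6) mod 11; (6|11)=-1, (6|11)=-1; (−1)^{1·1·5}·(-1)^1·(-1)^1 = -1.
v=7: a=7^1·(≡5), b=7^1·(≡6) mod 7; (5|7)=-1, (6|7)=-1; (−1)^{1·1·3}·(-1)^1·(-1)^1 = -1.
v=∞: 51051 > 0 and 85085 > 0  ⇒  (a,b)_∞ = +1.
v=13: a=13^1·(≡9), b=13^1·(≡11) mod 13; (9|13)=+1, (11|13)=-1; (−1)^{1·1·6}·(+1)^1·(-1)^1 = -1.
v=2: v_2(a)=-2, v_2(b)=0; units ≡ 3, 5 (mod 8); ε·ε+αω+βω = 1·0+-2·1+0·1 ≡ 0  ⇒  (a,b)_2 = +1.
v=19: a=19^2·(≡4), b=19^0·(≡8) mod 19; (4|19)=+1, (8|19)=-1; (−1)^{2·0·9}·(+1)^0·(-1)^2 = +1.
v=37: a=37^0·(≡12), b=37^2·(≡13) mod 37; (12|37)=+1, (13|37)=-1; (−1)^{0·2·18}·(+1)^2·(-1)^0 = +1.
v=17: a=17^3·(≡6), b=17^1·(≡14) mod 17; (6|17)=-1, (14|17)=-1; (−1)^{3·1·8}·(-1)^1·(-1)^3 = +1.
(51051, 85085 / ℚ) ramifies at {3, 7, 11, 13}: a division algebra.

[3, 7, 11, 13]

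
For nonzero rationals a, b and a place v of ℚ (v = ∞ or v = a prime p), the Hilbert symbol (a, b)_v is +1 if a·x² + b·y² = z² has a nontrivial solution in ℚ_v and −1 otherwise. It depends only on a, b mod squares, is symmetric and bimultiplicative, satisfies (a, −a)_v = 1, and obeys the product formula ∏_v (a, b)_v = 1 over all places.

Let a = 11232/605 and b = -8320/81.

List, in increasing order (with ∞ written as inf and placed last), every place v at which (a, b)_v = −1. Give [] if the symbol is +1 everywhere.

Mod squares: a ≡ 390, b ≡ -130. Check v ∈ {∞, 2, 3, 5, 11, 13}.
v=2: v_2(a)=5, v_2(b)=7; units ≡ 3, 7 (mod 8); ε·ε+αω+βω = 1·1+5·0+7·1 ≡ 0  ⇒  (a,b)_2 = +1.
v=13: a=13^1·(≡12), b=13^1·(≡12) mod 13; (12|13)=+1, (12|13)=+1; (−1)^{1·1·6}·(+1)^1·(+1)^1 = +1.
v=5: a=5^-1·(≡2), b=5^1·(≡1) mod 5; (2|5)=-1, (1|5)=+1; (−1)^{-1·1·2}·(-1)^1·(+1)^-1 = -1.
v=11: a=11^-2·(≡9), b=11^0·(≡10) mod 11; (9|11)=+1, (10|11)=-1; (−1)^{-2·0·5}·(+1)^0·(-1)^-2 = +1.
v=3: a=3^3·(≡1), b=3^-4·(≡2) mod 3; (1|3)=+1, (2|3)=-1; (−1)^{3·-4·1}·(+1)^-4·(-1)^3 = -1.
v=∞: 390 > 0 and -130 < 0  ⇒  (a,b)_∞ = +1.
Ram(390, -130) = {3, 5}; no ℚ_3-point on the conic.

[3, 5]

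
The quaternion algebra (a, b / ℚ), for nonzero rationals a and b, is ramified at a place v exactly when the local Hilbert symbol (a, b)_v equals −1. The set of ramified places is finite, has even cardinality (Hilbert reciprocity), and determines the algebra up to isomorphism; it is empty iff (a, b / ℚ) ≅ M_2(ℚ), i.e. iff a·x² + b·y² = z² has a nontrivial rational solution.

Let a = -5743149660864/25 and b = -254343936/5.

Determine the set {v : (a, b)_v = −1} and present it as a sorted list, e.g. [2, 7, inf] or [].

(a, b) ≡ (-11, -41055) mod (ℚ^×)²; places V = {2, 3, 5, 7, 11, 17, 23, ∞}.
(a,b)_3: α=2, u≡1; β=1, v≡1 (mod 3); (1|3)=+1, (1|3)=+1; sign (−1)^0·+1^1·+1^2 = +1.
(a,b)_5: α=-2, u≡1; β=-1, v≡4 (mod 5); (1|5)=+1, (4|5)=+1; sign (−1)^0·+1^-1·+1^-2 = +1.
(a,b)_2: α=6, β=8; u≡5, v≡1 (mod 8); ε(u)ε(v)=0·0, αω(v)=6·0, βω(u)=8·1; sum ≡ 0  ⇒  +1.
(a,b)_∞: sgn(-11)=−, sgn(-41055)=−, so -1.
(a,b)_7: α=2, u≡3; β=1, v≡2 (mod 7); (3|7)=-1, (2|7)=+1; sign (−1)^0·-1^1·+1^2 = -1.
(a,b)_17: α=2, u≡12; β=1, v≡4 (mod 17); (12|17)=-1, (4|17)=+1; sign (−1)^0·-1^1·+1^2 = -1.
(a,b)_11: α=3, u≡2; β=2, v≡8 (mod 11); (2|11)=-1, (8|11)=-1; sign (−1)^0·-1^2·-1^3 = -1.
(a,b)_23: α=2, u≡1; β=1, v≡12 (mod 23); (1|23)=+1, (12|23)=+1; sign (−1)^0·+1^1·+1^2 = +1.
Ram(-11, -41055) = {7, 11, 17, ∞}; no ℚ_7-point on the conic.

[7, 11, 17, inf]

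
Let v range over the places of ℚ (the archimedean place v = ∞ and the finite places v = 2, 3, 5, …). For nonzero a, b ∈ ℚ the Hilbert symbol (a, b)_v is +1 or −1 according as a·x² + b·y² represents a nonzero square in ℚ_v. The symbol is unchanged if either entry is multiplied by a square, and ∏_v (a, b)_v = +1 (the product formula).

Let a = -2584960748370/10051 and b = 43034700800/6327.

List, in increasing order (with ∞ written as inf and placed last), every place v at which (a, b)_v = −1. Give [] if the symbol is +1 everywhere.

(a, b) ≡ (-266865830, 142709) mod (ℚ^×)²; places V = {2, 3, 5, 7, 11, 13, 17, 19, 23, 29, 37, ∞}.
(a,b)_17: α=1, u≡11; β=0, v≡7 (mod 17); (11|17)=-1, (7|17)=-1; sign (−1)^0·-1^0·-1^1 = -1.
(a,b)_3: α=2, u≡1; β=-2, v≡2 (mod 3); (1|3)=+1, (2|3)=-1; sign (−1)^0·+1^-2·-1^2 = +1.
(a,b)_29: α=1, u≡3; β=1, v≡23 (mod 29); (3|29)=-1, (23|29)=+1; sign (−1)^0·-1^1·+1^1 = -1.
(a,b)_7: α=1, u≡1; β=3, v≡6 (mod 7); (1|7)=+1, (6|7)=-1; sign (−1)^1·+1^3·-1^1 = +1.
(a,b)_37: α=1, u≡29; β=-1, v≡1 (mod 37); (29|37)=-1, (1|37)=+1; sign (−1)^0·-1^-1·+1^1 = -1.
(a,b)_∞: sgn(-266865830)=−, sgn(142709)=+, so +1.
(a,b)_5: α=1, u≡1; β=2, v≡1 (mod 5); (1|5)=+1, (1|5)=+1; sign (−1)^0·+1^2·+1^1 = +1.
(a,b)_11: α=3, u≡1; β=0, v≡7 (mod 11); (1|11)=+1, (7|11)=-1; sign (−1)^0·+1^0·-1^3 = -1.
(a,b)_2: α=1, β=10; u≡5, v≡5 (mod 8); ε(u)ε(v)=0·0, αω(v)=1·1, βω(u)=10·1; sum ≡ 1  ⇒  -1.
(a,b)_13: α=2, u≡9; β=2, v≡5 (mod 13); (9|13)=+1, (5|13)=-1; sign (−1)^0·+1^2·-1^2 = +1.
(a,b)_19: α=-1, u≡17; β=-1, v≡5 (mod 19); (17|19)=+1, (5|19)=+1; sign (−1)^1·+1^-1·+1^-1 = -1.
(a,b)_23: α=-2, u≡7; β=0, v≡21 (mod 23); (7|23)=-1, (21|23)=-1; sign (−1)^0·-1^0·-1^-2 = +1.
|Ram(-266865830, 142709)| = 6, even; anisotropic at {2, 11, 17, 19, 29, 37}.

[2, 11, 17, 19, 29, 37]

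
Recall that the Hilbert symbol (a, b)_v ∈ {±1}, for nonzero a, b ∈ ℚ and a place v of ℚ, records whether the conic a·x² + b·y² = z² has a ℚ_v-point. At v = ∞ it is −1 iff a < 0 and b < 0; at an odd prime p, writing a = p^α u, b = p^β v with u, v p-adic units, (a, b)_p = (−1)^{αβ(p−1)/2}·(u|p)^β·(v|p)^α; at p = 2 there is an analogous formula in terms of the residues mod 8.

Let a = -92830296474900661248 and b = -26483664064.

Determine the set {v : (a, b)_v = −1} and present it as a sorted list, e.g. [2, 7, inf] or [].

Mod squares: a ≡ -17, b ≡ -1431859. Check v ∈ {∞, 2, 3, 11, 13, 17, 19, 31}.
v=3: a=3^2·(≡1), b=3^0·(≡2) mod 3; (1|3)=+1, (2|3)=-1; (−1)^{2·0·1}·(+1)^0·(-1)^2 = +1.
v=∞: -17 < 0 and -1431859 < 0  ⇒  (a,b)_∞ = -1.
v=11: a=11^2·(≡9), b=11^1·(≡3) mod 11; (9|11)=+1, (3|11)=+1; (−1)^{2·1·5}·(+1)^1·(+1)^2 = +1.
v=2: v_2(a)=10, v_2(b)=6; units ≡ 7, 5 (mod 8); ε·ε+αω+βω = 1·0+10·1+6·0 ≡ 0  ⇒  (a,b)_2 = +1.
v=13: a=13^2·(≡3), b=13^1·(≡8) mod 13; (3|13)=+1, (8|13)=-1; (−1)^{2·1·6}·(+1)^1·(-1)^2 = +1.
v=19: a=19^2·(≡12), b=19^1·(≡13) mod 19; (12|19)=-1, (13|19)=-1; (−1)^{2·1·9}·(-1)^1·(-1)^2 = -1.
v=31: a=31^2·(≡20), b=31^1·(≡20) mod 31; (20|31)=+1, (20|31)=+1; (−1)^{2·1·15}·(+1)^1·(+1)^2 = +1.
v=17: a=17^5·(≡8), b=17^3·(≡2) mod 17; (8|17)=+1, (2|17)=+1; (−1)^{5·3·8}·(+1)^3·(+1)^5 = +1.
(-17, -1431859 / ℚ) ramifies at {19, ∞}: a division algebra.

[19, inf]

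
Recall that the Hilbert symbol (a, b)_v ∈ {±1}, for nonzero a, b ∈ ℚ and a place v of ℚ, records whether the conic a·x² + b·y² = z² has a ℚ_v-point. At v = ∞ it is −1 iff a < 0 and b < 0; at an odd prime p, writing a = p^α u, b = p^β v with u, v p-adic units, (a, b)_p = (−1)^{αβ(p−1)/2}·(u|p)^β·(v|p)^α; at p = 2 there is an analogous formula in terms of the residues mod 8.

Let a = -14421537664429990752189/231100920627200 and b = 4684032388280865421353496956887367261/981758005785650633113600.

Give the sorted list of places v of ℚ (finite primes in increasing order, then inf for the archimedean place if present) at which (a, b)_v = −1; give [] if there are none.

(a, b) ≡ (-1722, 41514) mod (ℚ^×)²; places V = {2, 3, 5, 7, 11, 13, 17, 19, 29, 31, 37, 41, ∞}.
(a,b)_37: α=2, u≡14; β=3, v≡21 (mod 37); (14|37)=-1, (21|37)=+1; sign (−1)^0·-1^3·+1^2 = -1.
(a,b)_41: α=1, u≡18; β=2, v≡19 (mod 41); (18|41)=+1, (19|41)=-1; sign (−1)^0·+1^2·-1^1 = -1.
(a,b)_5: α=-2, u≡2; β=-2, v≡4 (mod 5); (2|5)=-1, (4|5)=+1; sign (−1)^0·-1^-2·+1^-2 = +1.
(a,b)_13: α=-2, u≡5; β=-4, v≡2 (mod 13); (5|13)=-1, (2|13)=-1; sign (−1)^0·-1^-4·-1^-2 = +1.
(a,b)_19: α=-2, u≡4; β=-4, v≡15 (mod 19); (4|19)=+1, (15|19)=-1; sign (−1)^0·+1^-4·-1^-2 = +1.
(a,b)_2: α=-19, β=-31; u≡3, v≡5 (mod 8); ε(u)ε(v)=1·0, αω(v)=-19·1, βω(u)=-31·1; sum ≡ 0  ⇒  +1.
(a,b)_3: α=9, u≡2; β=19, v≡2 (mod 3); (2|3)=-1, (2|3)=-1; sign (−1)^1·-1^19·-1^9 = -1.
(a,b)_29: α=2, u≡3; β=2, v≡15 (mod 29); (3|29)=-1, (15|29)=-1; sign (−1)^0·-1^2·-1^2 = +1.
(a,b)_∞: sgn(-1722)=−, sgn(41514)=+, so +1.
(a,b)_11: α=0, u≡5; β=1, v≡3 (mod 11); (5|11)=+1, (3|11)=+1; sign (−1)^0·+1^1·+1^0 = +1.
(a,b)_7: α=5, u≡5; β=8, v≡1 (mod 7); (5|7)=-1, (1|7)=+1; sign (−1)^0·-1^8·+1^5 = +1.
(a,b)_31: α=4, u≡16; β=6, v≡9 (mod 31); (16|31)=+1, (9|31)=+1; sign (−1)^0·+1^6·+1^4 = +1.
(a,b)_17: α=-2, u≡7; β=-3, v≡11 (mod 17); (7|17)=-1, (11|17)=-1; sign (−1)^0·-1^-3·-1^-2 = -1.
(-1722, 41514 / ℚ) ramifies at {3, 17, 37, 41}: a division algebra.

[3, 17, 37, 41]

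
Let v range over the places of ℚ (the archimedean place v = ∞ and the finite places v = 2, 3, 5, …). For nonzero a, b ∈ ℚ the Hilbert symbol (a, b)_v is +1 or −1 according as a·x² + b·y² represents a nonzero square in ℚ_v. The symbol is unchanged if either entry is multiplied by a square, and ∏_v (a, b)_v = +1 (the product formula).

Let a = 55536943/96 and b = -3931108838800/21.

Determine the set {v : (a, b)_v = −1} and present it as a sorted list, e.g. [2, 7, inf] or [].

Mod squares: a ≡ 56202, b ≡ -2028117. Check v ∈ {∞, 2, 3, 5, 7, 11, 13, 17, 19, 23, 29}.
v=23: a=23^0·(≡4), b=23^1·(≡9) mod 23; (4|23)=+1, (9|23)=+1; (−1)^{0·1·11}·(+1)^1·(+1)^0 = +1.
v=7: a=7^2·(≡6), b=7^-1·(≡6) mod 7; (6|7)=-1, (6|7)=-1; (−1)^{2·-1·3}·(-1)^-1·(-1)^2 = -1.
v=19: a=19^1·(≡18), b=19^1·(≡15) mod 19; (18|19)=-1, (15|19)=-1; (−1)^{1·1·9}·(-1)^1·(-1)^1 = -1.
v=11: a=11^2·(≡1), b=11^2·(≡6) mod 11; (1|11)=+1, (6|11)=-1; (−1)^{2·2·5}·(+1)^2·(-1)^2 = +1.
v=3: a=3^-1·(≡2), b=3^-1·(≡2) mod 3; (2|3)=-1, (2|3)=-1; (−1)^{-1·-1·1}·(-1)^-1·(-1)^-1 = -1.
v=2: v_2(a)=-5, v_2(b)=4; units ≡ 5, 3 (mod 8); ε·ε+αω+βω = 0·1+-5·1+4·1 ≡ 1  ⇒  (a,b)_2 = -1.
v=17: a=17^1·(≡16), b=17^1·(≡11) mod 17; (16|17)=+1, (11|17)=-1; (−1)^{1·1·8}·(+1)^1·(-1)^1 = -1.
v=13: a=13^0·(≡4), b=13^1·(≡3) mod 13; (4|13)=+1, (3|13)=+1; (−1)^{0·1·6}·(+1)^1·(+1)^0 = +1.
v=29: a=29^1·(≡9), b=29^2·(≡10) mod 29; (9|29)=+1, (10|29)=-1; (−1)^{1·2·14}·(+1)^2·(-1)^1 = -1.
v=5: a=5^0·(≡3), b=5^2·(≡3) mod 5; (3|5)=-1, (3|5)=-1; (−1)^{0·2·2}·(-1)^2·(-1)^0 = +1.
v=∞: 56202 > 0 and -2028117 < 0  ⇒  (a,b)_∞ = +1.
Ram(56202, -2028117) = {2, 3, 7, 17, 19, 29}; no ℚ_2-point on the conic.

[2, 3, 7, 17, 19, 29]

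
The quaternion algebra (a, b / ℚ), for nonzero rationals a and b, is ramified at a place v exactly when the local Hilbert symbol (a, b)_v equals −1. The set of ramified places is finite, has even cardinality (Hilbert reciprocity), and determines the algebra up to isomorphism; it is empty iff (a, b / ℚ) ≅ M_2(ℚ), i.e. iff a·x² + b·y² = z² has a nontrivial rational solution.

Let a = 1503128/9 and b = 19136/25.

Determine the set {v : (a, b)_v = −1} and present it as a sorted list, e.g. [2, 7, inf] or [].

(a, b) ≡ (375782, 299) mod (ℚ^×)²; places V = {2, 3, 5, 11, 13, 19, 23, 29, 31, ∞}.
(a,b)_3: α=-2, u≡2; β=0, v≡2 (mod 3); (2|3)=-1, (2|3)=-1; sign (−1)^0·-1^0·-1^-2 = +1.
(a,b)_2: α=3, β=6; u≡3, v≡3 (mod 8); ε(u)ε(v)=1·1, αω(v)=3·1, βω(u)=6·1; sum ≡ 0  ⇒  +1.
(a,b)_∞: sgn(375782)=+, sgn(299)=+, so +1.
(a,b)_23: α=0, u≡1; β=1, v≡2 (mod 23); (1|23)=+1, (2|23)=+1; sign (−1)^0·+1^1·+1^0 = +1.
(a,b)_29: α=1, u≡1; β=0, v≡1 (mod 29); (1|29)=+1, (1|29)=+1; sign (−1)^0·+1^0·+1^1 = +1.
(a,b)_31: α=1, u≡28; β=0, v≡14 (mod 31); (28|31)=+1, (14|31)=+1; sign (−1)^0·+1^0·+1^1 = +1.
(a,b)_13: α=0, u≡9; β=1, v≡10 (mod 13); (9|13)=+1, (10|13)=+1; sign (−1)^0·+1^1·+1^0 = +1.
(a,b)_19: α=1, u≡8; β=0, v≡10 (mod 19); (8|19)=-1, (10|19)=-1; sign (−1)^0·-1^0·-1^1 = -1.
(a,b)_11: α=1, u≡8; β=0, v≡6 (mod 11); (8|11)=-1, (6|11)=-1; sign (−1)^0·-1^0·-1^1 = -1.
(a,b)_5: α=0, u≡2; β=-2, v≡1 (mod 5); (2|5)=-1, (1|5)=+1; sign (−1)^0·-1^-2·+1^0 = +1.
(375782, 299 / ℚ) ramifies at {11, 19}: a division algebra.

[11, 19]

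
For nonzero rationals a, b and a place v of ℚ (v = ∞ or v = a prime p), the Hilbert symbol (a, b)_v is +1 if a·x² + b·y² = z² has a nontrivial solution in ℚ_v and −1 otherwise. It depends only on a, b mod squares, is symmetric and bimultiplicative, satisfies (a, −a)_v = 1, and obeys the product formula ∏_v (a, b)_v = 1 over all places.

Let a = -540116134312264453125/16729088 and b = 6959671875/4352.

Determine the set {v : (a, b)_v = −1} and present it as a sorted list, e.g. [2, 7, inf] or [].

(a, b) ≡ (-221, 10387) mod (ℚ^×)²; places V = {2, 3, 5, 7, 13, 17, 31, 43, 47, ∞}.
(a,b)_3: α=12, u≡1; β=6, v≡1 (mod 3); (1|3)=+1, (1|3)=+1; sign (−1)^0·+1^6·+1^12 = +1.
(a,b)_2: α=-10, β=-8; u≡3, v≡3 (mod 8); ε(u)ε(v)=1·1, αω(v)=-10·1, βω(u)=-8·1; sum ≡ 1  ⇒  -1.
(a,b)_7: α=2, u≡6; β=0, v≡6 (mod 7); (6|7)=-1, (6|7)=-1; sign (−1)^0·-1^0·-1^2 = +1.
(a,b)_43: α=2, u≡5; β=0, v≡11 (mod 43); (5|43)=-1, (11|43)=+1; sign (−1)^0·-1^0·+1^2 = +1.
(a,b)_17: α=-1, u≡13; β=-1, v≡4 (mod 17); (13|17)=+1, (4|17)=+1; sign (−1)^0·+1^-1·+1^-1 = +1.
(a,b)_47: α=2, u≡7; β=1, v≡46 (mod 47); (7|47)=+1, (46|47)=-1; sign (−1)^0·+1^1·-1^2 = +1.
(a,b)_13: α=1, u≡9; β=1, v≡7 (mod 13); (9|13)=+1, (7|13)=-1; sign (−1)^0·+1^1·-1^1 = -1.
(a,b)_∞: sgn(-221)=−, sgn(10387)=+, so +1.
(a,b)_31: α=-2, u≡23; β=0, v≡19 (mod 31); (23|31)=-1, (19|31)=+1; sign (−1)^0·-1^0·+1^-2 = +1.
(a,b)_5: α=8, u≡1; β=6, v≡2 (mod 5); (1|5)=+1, (2|5)=-1; sign (−1)^0·+1^6·-1^8 = +1.
Ram(-221, 10387) = {2, 13}; no ℚ_2-point on the conic.

[2, 13]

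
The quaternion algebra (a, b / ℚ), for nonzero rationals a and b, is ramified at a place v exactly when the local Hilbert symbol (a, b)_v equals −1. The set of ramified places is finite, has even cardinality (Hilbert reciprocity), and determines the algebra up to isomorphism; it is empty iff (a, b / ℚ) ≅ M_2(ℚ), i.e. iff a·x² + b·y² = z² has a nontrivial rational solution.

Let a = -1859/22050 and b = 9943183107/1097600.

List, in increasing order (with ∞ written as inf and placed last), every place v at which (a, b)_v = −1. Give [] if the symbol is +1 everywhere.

(a, b) ≡ (-22, 9338) mod (ℚ^×)²; places V = {2, 3, 5, 7, 11, 13, 23, 29, ∞}.
(a,b)_23: α=0, u≡6; β=1, v≡14 (mod 23); (6|23)=+1, (14|23)=-1; sign (−1)^0·+1^1·-1^0 = +1.
(a,b)_5: α=-2, u≡3; β=-2, v≡3 (mod 5); (3|5)=-1, (3|5)=-1; sign (−1)^0·-1^-2·-1^-2 = +1.
(a,b)_∞: sgn(-22)=−, sgn(9338)=+, so +1.
(a,b)_3: α=-2, u≡2; β=6, v≡2 (mod 3); (2|3)=-1, (2|3)=-1; sign (−1)^0·-1^6·-1^-2 = +1.
(a,b)_7: α=-2, u≡5; β=-3, v≡4 (mod 7); (5|7)=-1, (4|7)=+1; sign (−1)^0·-1^-3·+1^-2 = -1.
(a,b)_2: α=-1, β=-7; u≡5, v≡5 (mod 8); ε(u)ε(v)=0·0, αω(v)=-1·1, βω(u)=-7·1; sum ≡ 0  ⇒  +1.
(a,b)_29: α=0, u≡20; β=1, v≡17 (mod 29); (20|29)=+1, (17|29)=-1; sign (−1)^0·+1^1·-1^0 = +1.
(a,b)_13: α=2, u≡1; β=2, v≡12 (mod 13); (1|13)=+1, (12|13)=+1; sign (−1)^0·+1^2·+1^2 = +1.
(a,b)_11: α=1, u≡3; β=2, v≡2 (mod 11); (3|11)=+1, (2|11)=-1; sign (−1)^0·+1^2·-1^1 = -1.
|Ram(-22, 9338)| = 2, even; anisotropic at {7, 11}.

[7, 11]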